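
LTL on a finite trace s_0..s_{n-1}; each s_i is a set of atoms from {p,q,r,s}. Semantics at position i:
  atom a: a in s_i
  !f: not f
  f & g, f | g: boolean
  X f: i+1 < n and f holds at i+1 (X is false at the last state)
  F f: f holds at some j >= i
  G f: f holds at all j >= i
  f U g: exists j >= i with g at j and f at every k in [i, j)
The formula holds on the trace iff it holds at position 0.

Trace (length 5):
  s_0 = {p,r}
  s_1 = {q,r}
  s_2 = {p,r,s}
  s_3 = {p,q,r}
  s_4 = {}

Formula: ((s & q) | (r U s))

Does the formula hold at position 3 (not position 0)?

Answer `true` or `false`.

s_0={p,r}: ((s & q) | (r U s))=True (s & q)=False s=False q=False (r U s)=True r=True
s_1={q,r}: ((s & q) | (r U s))=True (s & q)=False s=False q=True (r U s)=True r=True
s_2={p,r,s}: ((s & q) | (r U s))=True (s & q)=False s=True q=False (r U s)=True r=True
s_3={p,q,r}: ((s & q) | (r U s))=False (s & q)=False s=False q=True (r U s)=False r=True
s_4={}: ((s & q) | (r U s))=False (s & q)=False s=False q=False (r U s)=False r=False
Evaluating at position 3: result = False

Answer: false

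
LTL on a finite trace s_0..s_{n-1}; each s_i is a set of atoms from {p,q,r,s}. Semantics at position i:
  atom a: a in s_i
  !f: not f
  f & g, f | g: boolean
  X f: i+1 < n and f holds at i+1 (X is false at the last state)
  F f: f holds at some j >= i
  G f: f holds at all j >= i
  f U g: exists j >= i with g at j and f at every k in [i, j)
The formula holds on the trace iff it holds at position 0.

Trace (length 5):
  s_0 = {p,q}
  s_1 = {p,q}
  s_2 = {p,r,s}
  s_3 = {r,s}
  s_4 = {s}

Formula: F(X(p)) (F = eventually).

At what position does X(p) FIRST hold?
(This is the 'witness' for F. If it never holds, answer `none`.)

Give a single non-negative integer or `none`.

Answer: 0

Derivation:
s_0={p,q}: X(p)=True p=True
s_1={p,q}: X(p)=True p=True
s_2={p,r,s}: X(p)=False p=True
s_3={r,s}: X(p)=False p=False
s_4={s}: X(p)=False p=False
F(X(p)) holds; first witness at position 0.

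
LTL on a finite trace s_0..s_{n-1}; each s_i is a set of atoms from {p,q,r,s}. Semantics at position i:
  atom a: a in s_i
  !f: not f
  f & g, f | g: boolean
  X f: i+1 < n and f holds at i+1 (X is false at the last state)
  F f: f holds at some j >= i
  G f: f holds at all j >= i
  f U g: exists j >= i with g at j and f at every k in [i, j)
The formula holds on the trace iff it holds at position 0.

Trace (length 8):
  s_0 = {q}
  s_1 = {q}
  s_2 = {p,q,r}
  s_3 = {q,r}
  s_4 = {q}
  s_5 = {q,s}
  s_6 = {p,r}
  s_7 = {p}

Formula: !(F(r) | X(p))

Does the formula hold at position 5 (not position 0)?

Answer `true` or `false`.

Answer: false

Derivation:
s_0={q}: !(F(r) | X(p))=False (F(r) | X(p))=True F(r)=True r=False X(p)=False p=False
s_1={q}: !(F(r) | X(p))=False (F(r) | X(p))=True F(r)=True r=False X(p)=True p=False
s_2={p,q,r}: !(F(r) | X(p))=False (F(r) | X(p))=True F(r)=True r=True X(p)=False p=True
s_3={q,r}: !(F(r) | X(p))=False (F(r) | X(p))=True F(r)=True r=True X(p)=False p=False
s_4={q}: !(F(r) | X(p))=False (F(r) | X(p))=True F(r)=True r=False X(p)=False p=False
s_5={q,s}: !(F(r) | X(p))=False (F(r) | X(p))=True F(r)=True r=False X(p)=True p=False
s_6={p,r}: !(F(r) | X(p))=False (F(r) | X(p))=True F(r)=True r=True X(p)=True p=True
s_7={p}: !(F(r) | X(p))=True (F(r) | X(p))=False F(r)=False r=False X(p)=False p=True
Evaluating at position 5: result = False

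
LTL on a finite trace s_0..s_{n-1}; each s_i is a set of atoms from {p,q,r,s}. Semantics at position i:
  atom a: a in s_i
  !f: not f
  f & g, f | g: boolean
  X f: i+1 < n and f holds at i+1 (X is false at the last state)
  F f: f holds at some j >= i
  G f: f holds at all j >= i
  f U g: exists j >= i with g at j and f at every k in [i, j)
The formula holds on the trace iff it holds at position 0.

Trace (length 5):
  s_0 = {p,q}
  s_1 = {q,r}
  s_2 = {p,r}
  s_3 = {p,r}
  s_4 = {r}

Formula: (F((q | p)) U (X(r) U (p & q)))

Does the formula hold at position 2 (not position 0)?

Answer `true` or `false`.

Answer: false

Derivation:
s_0={p,q}: (F((q | p)) U (X(r) U (p & q)))=True F((q | p))=True (q | p)=True q=True p=True (X(r) U (p & q))=True X(r)=True r=False (p & q)=True
s_1={q,r}: (F((q | p)) U (X(r) U (p & q)))=False F((q | p))=True (q | p)=True q=True p=False (X(r) U (p & q))=False X(r)=True r=True (p & q)=False
s_2={p,r}: (F((q | p)) U (X(r) U (p & q)))=False F((q | p))=True (q | p)=True q=False p=True (X(r) U (p & q))=False X(r)=True r=True (p & q)=False
s_3={p,r}: (F((q | p)) U (X(r) U (p & q)))=False F((q | p))=True (q | p)=True q=False p=True (X(r) U (p & q))=False X(r)=True r=True (p & q)=False
s_4={r}: (F((q | p)) U (X(r) U (p & q)))=False F((q | p))=False (q | p)=False q=False p=False (X(r) U (p & q))=False X(r)=False r=True (p & q)=False
Evaluating at position 2: result = False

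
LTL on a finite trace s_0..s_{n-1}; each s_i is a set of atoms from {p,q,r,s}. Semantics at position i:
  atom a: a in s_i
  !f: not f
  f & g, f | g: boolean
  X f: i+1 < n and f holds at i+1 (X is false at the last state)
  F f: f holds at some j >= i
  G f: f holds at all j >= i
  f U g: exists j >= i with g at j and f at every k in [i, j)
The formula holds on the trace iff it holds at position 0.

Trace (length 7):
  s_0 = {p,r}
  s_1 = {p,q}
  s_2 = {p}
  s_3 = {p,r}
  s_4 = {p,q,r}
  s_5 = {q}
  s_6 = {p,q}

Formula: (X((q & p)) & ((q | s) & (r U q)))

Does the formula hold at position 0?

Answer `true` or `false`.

s_0={p,r}: (X((q & p)) & ((q | s) & (r U q)))=False X((q & p))=True (q & p)=False q=False p=True ((q | s) & (r U q))=False (q | s)=False s=False (r U q)=True r=True
s_1={p,q}: (X((q & p)) & ((q | s) & (r U q)))=False X((q & p))=False (q & p)=True q=True p=True ((q | s) & (r U q))=True (q | s)=True s=False (r U q)=True r=False
s_2={p}: (X((q & p)) & ((q | s) & (r U q)))=False X((q & p))=False (q & p)=False q=False p=True ((q | s) & (r U q))=False (q | s)=False s=False (r U q)=False r=False
s_3={p,r}: (X((q & p)) & ((q | s) & (r U q)))=False X((q & p))=True (q & p)=False q=False p=True ((q | s) & (r U q))=False (q | s)=False s=False (r U q)=True r=True
s_4={p,q,r}: (X((q & p)) & ((q | s) & (r U q)))=False X((q & p))=False (q & p)=True q=True p=True ((q | s) & (r U q))=True (q | s)=True s=False (r U q)=True r=True
s_5={q}: (X((q & p)) & ((q | s) & (r U q)))=True X((q & p))=True (q & p)=False q=True p=False ((q | s) & (r U q))=True (q | s)=True s=False (r U q)=True r=False
s_6={p,q}: (X((q & p)) & ((q | s) & (r U q)))=False X((q & p))=False (q & p)=True q=True p=True ((q | s) & (r U q))=True (q | s)=True s=False (r U q)=True r=False

Answer: false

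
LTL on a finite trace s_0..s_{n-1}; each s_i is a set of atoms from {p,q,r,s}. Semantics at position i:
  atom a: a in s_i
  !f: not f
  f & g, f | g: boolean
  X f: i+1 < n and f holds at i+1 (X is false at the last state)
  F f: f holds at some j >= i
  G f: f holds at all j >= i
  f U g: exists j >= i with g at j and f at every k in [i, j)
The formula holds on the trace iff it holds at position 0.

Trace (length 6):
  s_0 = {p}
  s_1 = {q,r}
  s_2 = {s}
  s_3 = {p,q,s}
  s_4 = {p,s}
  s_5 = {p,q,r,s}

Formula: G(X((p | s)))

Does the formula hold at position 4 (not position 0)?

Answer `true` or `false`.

Answer: false

Derivation:
s_0={p}: G(X((p | s)))=False X((p | s))=False (p | s)=True p=True s=False
s_1={q,r}: G(X((p | s)))=False X((p | s))=True (p | s)=False p=False s=False
s_2={s}: G(X((p | s)))=False X((p | s))=True (p | s)=True p=False s=True
s_3={p,q,s}: G(X((p | s)))=False X((p | s))=True (p | s)=True p=True s=True
s_4={p,s}: G(X((p | s)))=False X((p | s))=True (p | s)=True p=True s=True
s_5={p,q,r,s}: G(X((p | s)))=False X((p | s))=False (p | s)=True p=True s=True
Evaluating at position 4: result = False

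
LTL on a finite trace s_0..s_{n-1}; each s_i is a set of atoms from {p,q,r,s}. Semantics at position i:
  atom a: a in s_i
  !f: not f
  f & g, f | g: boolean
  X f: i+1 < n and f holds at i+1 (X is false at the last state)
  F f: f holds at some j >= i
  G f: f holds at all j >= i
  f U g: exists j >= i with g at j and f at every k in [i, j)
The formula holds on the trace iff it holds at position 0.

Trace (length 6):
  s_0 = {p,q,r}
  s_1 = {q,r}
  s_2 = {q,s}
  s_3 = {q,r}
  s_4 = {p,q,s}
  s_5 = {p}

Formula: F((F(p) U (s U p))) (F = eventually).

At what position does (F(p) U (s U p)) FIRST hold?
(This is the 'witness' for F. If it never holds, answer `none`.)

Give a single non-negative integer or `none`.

Answer: 0

Derivation:
s_0={p,q,r}: (F(p) U (s U p))=True F(p)=True p=True (s U p)=True s=False
s_1={q,r}: (F(p) U (s U p))=True F(p)=True p=False (s U p)=False s=False
s_2={q,s}: (F(p) U (s U p))=True F(p)=True p=False (s U p)=False s=True
s_3={q,r}: (F(p) U (s U p))=True F(p)=True p=False (s U p)=False s=False
s_4={p,q,s}: (F(p) U (s U p))=True F(p)=True p=True (s U p)=True s=True
s_5={p}: (F(p) U (s U p))=True F(p)=True p=True (s U p)=True s=False
F((F(p) U (s U p))) holds; first witness at position 0.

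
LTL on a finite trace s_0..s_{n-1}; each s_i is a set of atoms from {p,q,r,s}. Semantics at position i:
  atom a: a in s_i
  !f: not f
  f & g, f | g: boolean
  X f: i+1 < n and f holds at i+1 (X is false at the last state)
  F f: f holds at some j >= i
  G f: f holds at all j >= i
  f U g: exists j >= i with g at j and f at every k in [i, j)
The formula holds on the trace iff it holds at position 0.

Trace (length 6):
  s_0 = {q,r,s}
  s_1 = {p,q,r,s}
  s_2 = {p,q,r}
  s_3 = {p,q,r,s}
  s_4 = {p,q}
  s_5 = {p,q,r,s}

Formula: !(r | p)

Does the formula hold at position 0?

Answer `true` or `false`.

s_0={q,r,s}: !(r | p)=False (r | p)=True r=True p=False
s_1={p,q,r,s}: !(r | p)=False (r | p)=True r=True p=True
s_2={p,q,r}: !(r | p)=False (r | p)=True r=True p=True
s_3={p,q,r,s}: !(r | p)=False (r | p)=True r=True p=True
s_4={p,q}: !(r | p)=False (r | p)=True r=False p=True
s_5={p,q,r,s}: !(r | p)=False (r | p)=True r=True p=True

Answer: false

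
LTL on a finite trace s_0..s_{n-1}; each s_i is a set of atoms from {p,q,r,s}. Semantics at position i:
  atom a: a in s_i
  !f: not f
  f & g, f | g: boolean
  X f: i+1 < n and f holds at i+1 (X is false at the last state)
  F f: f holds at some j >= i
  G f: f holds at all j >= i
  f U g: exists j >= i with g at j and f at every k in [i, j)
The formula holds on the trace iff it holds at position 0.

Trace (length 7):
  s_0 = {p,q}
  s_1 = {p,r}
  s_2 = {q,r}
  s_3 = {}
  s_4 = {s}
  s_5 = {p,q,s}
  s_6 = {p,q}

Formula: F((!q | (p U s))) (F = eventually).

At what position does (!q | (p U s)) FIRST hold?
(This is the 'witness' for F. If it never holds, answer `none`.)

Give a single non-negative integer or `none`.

s_0={p,q}: (!q | (p U s))=False !q=False q=True (p U s)=False p=True s=False
s_1={p,r}: (!q | (p U s))=True !q=True q=False (p U s)=False p=True s=False
s_2={q,r}: (!q | (p U s))=False !q=False q=True (p U s)=False p=False s=False
s_3={}: (!q | (p U s))=True !q=True q=False (p U s)=False p=False s=False
s_4={s}: (!q | (p U s))=True !q=True q=False (p U s)=True p=False s=True
s_5={p,q,s}: (!q | (p U s))=True !q=False q=True (p U s)=True p=True s=True
s_6={p,q}: (!q | (p U s))=False !q=False q=True (p U s)=False p=True s=False
F((!q | (p U s))) holds; first witness at position 1.

Answer: 1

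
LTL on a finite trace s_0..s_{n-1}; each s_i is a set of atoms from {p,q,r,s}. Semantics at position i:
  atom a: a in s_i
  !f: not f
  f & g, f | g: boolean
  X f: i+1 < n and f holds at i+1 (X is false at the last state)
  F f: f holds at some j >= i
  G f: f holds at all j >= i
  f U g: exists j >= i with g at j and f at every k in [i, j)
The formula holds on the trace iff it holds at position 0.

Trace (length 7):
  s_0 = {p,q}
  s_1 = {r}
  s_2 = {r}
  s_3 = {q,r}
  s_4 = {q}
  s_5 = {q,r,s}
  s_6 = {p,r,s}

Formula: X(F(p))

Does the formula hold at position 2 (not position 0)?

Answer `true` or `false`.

Answer: true

Derivation:
s_0={p,q}: X(F(p))=True F(p)=True p=True
s_1={r}: X(F(p))=True F(p)=True p=False
s_2={r}: X(F(p))=True F(p)=True p=False
s_3={q,r}: X(F(p))=True F(p)=True p=False
s_4={q}: X(F(p))=True F(p)=True p=False
s_5={q,r,s}: X(F(p))=True F(p)=True p=False
s_6={p,r,s}: X(F(p))=False F(p)=True p=True
Evaluating at position 2: result = True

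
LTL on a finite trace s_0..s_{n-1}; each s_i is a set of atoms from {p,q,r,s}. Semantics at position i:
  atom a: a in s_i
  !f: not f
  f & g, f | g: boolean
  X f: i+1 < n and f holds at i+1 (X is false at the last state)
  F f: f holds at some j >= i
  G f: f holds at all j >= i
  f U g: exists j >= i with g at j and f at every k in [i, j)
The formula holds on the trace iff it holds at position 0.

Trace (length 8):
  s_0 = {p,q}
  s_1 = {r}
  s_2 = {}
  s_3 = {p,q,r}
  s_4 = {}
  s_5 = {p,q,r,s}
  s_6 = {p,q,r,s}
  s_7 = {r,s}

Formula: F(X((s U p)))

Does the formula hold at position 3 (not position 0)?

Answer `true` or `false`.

s_0={p,q}: F(X((s U p)))=True X((s U p))=False (s U p)=True s=False p=True
s_1={r}: F(X((s U p)))=True X((s U p))=False (s U p)=False s=False p=False
s_2={}: F(X((s U p)))=True X((s U p))=True (s U p)=False s=False p=False
s_3={p,q,r}: F(X((s U p)))=True X((s U p))=False (s U p)=True s=False p=True
s_4={}: F(X((s U p)))=True X((s U p))=True (s U p)=False s=False p=False
s_5={p,q,r,s}: F(X((s U p)))=True X((s U p))=True (s U p)=True s=True p=True
s_6={p,q,r,s}: F(X((s U p)))=False X((s U p))=False (s U p)=True s=True p=True
s_7={r,s}: F(X((s U p)))=False X((s U p))=False (s U p)=False s=True p=False
Evaluating at position 3: result = True

Answer: true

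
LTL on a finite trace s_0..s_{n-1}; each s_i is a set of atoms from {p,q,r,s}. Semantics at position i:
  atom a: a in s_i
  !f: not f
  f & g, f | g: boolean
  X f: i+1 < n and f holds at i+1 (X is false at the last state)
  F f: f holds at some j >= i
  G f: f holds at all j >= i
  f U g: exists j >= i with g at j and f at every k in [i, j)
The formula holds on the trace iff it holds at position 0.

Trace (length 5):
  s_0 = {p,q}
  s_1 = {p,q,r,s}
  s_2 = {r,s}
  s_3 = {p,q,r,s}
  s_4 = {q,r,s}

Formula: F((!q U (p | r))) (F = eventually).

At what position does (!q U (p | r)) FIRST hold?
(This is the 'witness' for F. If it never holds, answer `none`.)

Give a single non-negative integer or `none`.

s_0={p,q}: (!q U (p | r))=True !q=False q=True (p | r)=True p=True r=False
s_1={p,q,r,s}: (!q U (p | r))=True !q=False q=True (p | r)=True p=True r=True
s_2={r,s}: (!q U (p | r))=True !q=True q=False (p | r)=True p=False r=True
s_3={p,q,r,s}: (!q U (p | r))=True !q=False q=True (p | r)=True p=True r=True
s_4={q,r,s}: (!q U (p | r))=True !q=False q=True (p | r)=True p=False r=True
F((!q U (p | r))) holds; first witness at position 0.

Answer: 0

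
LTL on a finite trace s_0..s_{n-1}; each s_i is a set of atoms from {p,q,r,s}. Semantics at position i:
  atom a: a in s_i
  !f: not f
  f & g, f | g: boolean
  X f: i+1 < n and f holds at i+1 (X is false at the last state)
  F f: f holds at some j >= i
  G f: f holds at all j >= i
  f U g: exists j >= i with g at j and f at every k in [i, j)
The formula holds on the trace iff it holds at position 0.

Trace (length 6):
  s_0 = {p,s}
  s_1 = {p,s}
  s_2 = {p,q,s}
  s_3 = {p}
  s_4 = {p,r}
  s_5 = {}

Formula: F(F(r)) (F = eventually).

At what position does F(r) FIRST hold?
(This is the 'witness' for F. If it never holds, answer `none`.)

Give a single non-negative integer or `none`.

s_0={p,s}: F(r)=True r=False
s_1={p,s}: F(r)=True r=False
s_2={p,q,s}: F(r)=True r=False
s_3={p}: F(r)=True r=False
s_4={p,r}: F(r)=True r=True
s_5={}: F(r)=False r=False
F(F(r)) holds; first witness at position 0.

Answer: 0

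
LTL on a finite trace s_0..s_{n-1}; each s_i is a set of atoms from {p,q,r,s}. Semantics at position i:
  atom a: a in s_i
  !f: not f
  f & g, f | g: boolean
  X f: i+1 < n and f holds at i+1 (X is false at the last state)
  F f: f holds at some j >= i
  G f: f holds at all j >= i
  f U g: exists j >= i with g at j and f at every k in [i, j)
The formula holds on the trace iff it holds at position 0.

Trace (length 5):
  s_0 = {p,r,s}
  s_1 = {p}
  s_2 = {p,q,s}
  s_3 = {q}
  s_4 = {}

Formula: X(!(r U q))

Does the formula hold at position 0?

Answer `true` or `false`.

Answer: true

Derivation:
s_0={p,r,s}: X(!(r U q))=True !(r U q)=True (r U q)=False r=True q=False
s_1={p}: X(!(r U q))=False !(r U q)=True (r U q)=False r=False q=False
s_2={p,q,s}: X(!(r U q))=False !(r U q)=False (r U q)=True r=False q=True
s_3={q}: X(!(r U q))=True !(r U q)=False (r U q)=True r=False q=True
s_4={}: X(!(r U q))=False !(r U q)=True (r U q)=False r=False q=False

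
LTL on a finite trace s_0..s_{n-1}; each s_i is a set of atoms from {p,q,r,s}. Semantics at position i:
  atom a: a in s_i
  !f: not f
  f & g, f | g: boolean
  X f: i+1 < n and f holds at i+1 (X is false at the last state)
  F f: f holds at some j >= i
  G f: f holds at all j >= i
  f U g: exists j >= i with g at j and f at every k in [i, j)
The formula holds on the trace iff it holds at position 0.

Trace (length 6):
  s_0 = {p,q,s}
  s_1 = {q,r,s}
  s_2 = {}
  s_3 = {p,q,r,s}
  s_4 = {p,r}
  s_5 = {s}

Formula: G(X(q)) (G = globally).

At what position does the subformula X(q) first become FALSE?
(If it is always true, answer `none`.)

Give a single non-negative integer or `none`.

s_0={p,q,s}: X(q)=True q=True
s_1={q,r,s}: X(q)=False q=True
s_2={}: X(q)=True q=False
s_3={p,q,r,s}: X(q)=False q=True
s_4={p,r}: X(q)=False q=False
s_5={s}: X(q)=False q=False
G(X(q)) holds globally = False
First violation at position 1.

Answer: 1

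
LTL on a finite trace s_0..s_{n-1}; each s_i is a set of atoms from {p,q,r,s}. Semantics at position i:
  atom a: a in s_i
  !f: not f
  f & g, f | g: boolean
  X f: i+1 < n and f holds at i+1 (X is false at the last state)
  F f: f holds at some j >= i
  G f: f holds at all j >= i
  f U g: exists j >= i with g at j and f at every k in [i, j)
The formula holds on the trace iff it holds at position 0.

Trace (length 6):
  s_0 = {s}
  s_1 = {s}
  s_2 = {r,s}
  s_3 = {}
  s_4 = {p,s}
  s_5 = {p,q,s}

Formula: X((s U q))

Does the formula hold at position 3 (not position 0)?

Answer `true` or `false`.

s_0={s}: X((s U q))=False (s U q)=False s=True q=False
s_1={s}: X((s U q))=False (s U q)=False s=True q=False
s_2={r,s}: X((s U q))=False (s U q)=False s=True q=False
s_3={}: X((s U q))=True (s U q)=False s=False q=False
s_4={p,s}: X((s U q))=True (s U q)=True s=True q=False
s_5={p,q,s}: X((s U q))=False (s U q)=True s=True q=True
Evaluating at position 3: result = True

Answer: true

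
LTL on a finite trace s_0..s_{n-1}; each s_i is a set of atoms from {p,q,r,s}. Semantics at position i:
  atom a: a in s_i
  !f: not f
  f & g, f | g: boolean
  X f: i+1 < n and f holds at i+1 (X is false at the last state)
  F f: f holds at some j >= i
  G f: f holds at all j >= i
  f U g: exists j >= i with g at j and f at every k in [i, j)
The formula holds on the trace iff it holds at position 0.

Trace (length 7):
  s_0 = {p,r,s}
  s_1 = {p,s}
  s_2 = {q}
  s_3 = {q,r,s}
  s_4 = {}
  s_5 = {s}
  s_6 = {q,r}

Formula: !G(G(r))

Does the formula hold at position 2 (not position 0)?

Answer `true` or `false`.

Answer: true

Derivation:
s_0={p,r,s}: !G(G(r))=True G(G(r))=False G(r)=False r=True
s_1={p,s}: !G(G(r))=True G(G(r))=False G(r)=False r=False
s_2={q}: !G(G(r))=True G(G(r))=False G(r)=False r=False
s_3={q,r,s}: !G(G(r))=True G(G(r))=False G(r)=False r=True
s_4={}: !G(G(r))=True G(G(r))=False G(r)=False r=False
s_5={s}: !G(G(r))=True G(G(r))=False G(r)=False r=False
s_6={q,r}: !G(G(r))=False G(G(r))=True G(r)=True r=True
Evaluating at position 2: result = True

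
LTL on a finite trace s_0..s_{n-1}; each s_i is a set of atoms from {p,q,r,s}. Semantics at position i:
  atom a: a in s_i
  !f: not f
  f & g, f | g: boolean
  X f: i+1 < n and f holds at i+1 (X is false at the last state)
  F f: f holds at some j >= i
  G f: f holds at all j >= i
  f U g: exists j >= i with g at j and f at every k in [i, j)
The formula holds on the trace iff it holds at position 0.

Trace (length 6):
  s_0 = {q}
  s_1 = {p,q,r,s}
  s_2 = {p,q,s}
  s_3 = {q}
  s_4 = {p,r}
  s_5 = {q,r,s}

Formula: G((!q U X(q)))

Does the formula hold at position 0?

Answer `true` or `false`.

s_0={q}: G((!q U X(q)))=False (!q U X(q))=True !q=False q=True X(q)=True
s_1={p,q,r,s}: G((!q U X(q)))=False (!q U X(q))=True !q=False q=True X(q)=True
s_2={p,q,s}: G((!q U X(q)))=False (!q U X(q))=True !q=False q=True X(q)=True
s_3={q}: G((!q U X(q)))=False (!q U X(q))=False !q=False q=True X(q)=False
s_4={p,r}: G((!q U X(q)))=False (!q U X(q))=True !q=True q=False X(q)=True
s_5={q,r,s}: G((!q U X(q)))=False (!q U X(q))=False !q=False q=True X(q)=False

Answer: false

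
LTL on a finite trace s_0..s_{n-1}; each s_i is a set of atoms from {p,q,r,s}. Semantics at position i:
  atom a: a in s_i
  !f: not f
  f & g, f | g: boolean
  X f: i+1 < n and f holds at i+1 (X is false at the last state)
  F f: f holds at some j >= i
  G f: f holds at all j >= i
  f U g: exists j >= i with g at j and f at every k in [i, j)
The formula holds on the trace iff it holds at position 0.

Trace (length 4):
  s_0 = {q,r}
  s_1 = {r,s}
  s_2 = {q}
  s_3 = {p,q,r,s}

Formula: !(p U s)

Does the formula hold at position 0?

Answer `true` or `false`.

s_0={q,r}: !(p U s)=True (p U s)=False p=False s=False
s_1={r,s}: !(p U s)=False (p U s)=True p=False s=True
s_2={q}: !(p U s)=True (p U s)=False p=False s=False
s_3={p,q,r,s}: !(p U s)=False (p U s)=True p=True s=True

Answer: true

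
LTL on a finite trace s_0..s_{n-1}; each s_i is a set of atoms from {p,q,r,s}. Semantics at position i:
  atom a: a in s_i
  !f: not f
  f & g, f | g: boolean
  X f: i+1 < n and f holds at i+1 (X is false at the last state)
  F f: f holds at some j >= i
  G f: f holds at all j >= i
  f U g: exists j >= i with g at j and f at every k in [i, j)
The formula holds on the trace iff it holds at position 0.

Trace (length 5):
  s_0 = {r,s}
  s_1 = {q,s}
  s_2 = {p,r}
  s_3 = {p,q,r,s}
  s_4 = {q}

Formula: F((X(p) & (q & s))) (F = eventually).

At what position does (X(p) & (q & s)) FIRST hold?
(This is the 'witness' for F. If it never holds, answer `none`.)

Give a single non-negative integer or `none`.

s_0={r,s}: (X(p) & (q & s))=False X(p)=False p=False (q & s)=False q=False s=True
s_1={q,s}: (X(p) & (q & s))=True X(p)=True p=False (q & s)=True q=True s=True
s_2={p,r}: (X(p) & (q & s))=False X(p)=True p=True (q & s)=False q=False s=False
s_3={p,q,r,s}: (X(p) & (q & s))=False X(p)=False p=True (q & s)=True q=True s=True
s_4={q}: (X(p) & (q & s))=False X(p)=False p=False (q & s)=False q=True s=False
F((X(p) & (q & s))) holds; first witness at position 1.

Answer: 1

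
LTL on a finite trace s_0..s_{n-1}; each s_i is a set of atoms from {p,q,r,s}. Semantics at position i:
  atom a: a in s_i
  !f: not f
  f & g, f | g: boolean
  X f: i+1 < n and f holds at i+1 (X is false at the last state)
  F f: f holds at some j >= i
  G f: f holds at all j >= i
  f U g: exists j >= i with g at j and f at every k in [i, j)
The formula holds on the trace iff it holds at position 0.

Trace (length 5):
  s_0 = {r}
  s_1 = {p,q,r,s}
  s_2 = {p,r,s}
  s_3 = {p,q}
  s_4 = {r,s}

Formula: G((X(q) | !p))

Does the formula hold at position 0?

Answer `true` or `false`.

s_0={r}: G((X(q) | !p))=False (X(q) | !p)=True X(q)=True q=False !p=True p=False
s_1={p,q,r,s}: G((X(q) | !p))=False (X(q) | !p)=False X(q)=False q=True !p=False p=True
s_2={p,r,s}: G((X(q) | !p))=False (X(q) | !p)=True X(q)=True q=False !p=False p=True
s_3={p,q}: G((X(q) | !p))=False (X(q) | !p)=False X(q)=False q=True !p=False p=True
s_4={r,s}: G((X(q) | !p))=True (X(q) | !p)=True X(q)=False q=False !p=True p=False

Answer: false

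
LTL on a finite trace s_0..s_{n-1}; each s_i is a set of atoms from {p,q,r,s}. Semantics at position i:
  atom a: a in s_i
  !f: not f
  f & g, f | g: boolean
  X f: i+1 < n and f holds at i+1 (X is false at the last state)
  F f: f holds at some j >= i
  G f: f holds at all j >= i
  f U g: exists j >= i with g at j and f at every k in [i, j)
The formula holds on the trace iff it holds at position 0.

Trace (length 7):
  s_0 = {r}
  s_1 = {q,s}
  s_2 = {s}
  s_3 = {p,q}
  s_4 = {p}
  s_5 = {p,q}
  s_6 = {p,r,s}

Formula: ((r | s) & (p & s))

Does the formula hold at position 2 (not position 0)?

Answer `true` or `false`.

Answer: false

Derivation:
s_0={r}: ((r | s) & (p & s))=False (r | s)=True r=True s=False (p & s)=False p=False
s_1={q,s}: ((r | s) & (p & s))=False (r | s)=True r=False s=True (p & s)=False p=False
s_2={s}: ((r | s) & (p & s))=False (r | s)=True r=False s=True (p & s)=False p=False
s_3={p,q}: ((r | s) & (p & s))=False (r | s)=False r=False s=False (p & s)=False p=True
s_4={p}: ((r | s) & (p & s))=False (r | s)=False r=False s=False (p & s)=False p=True
s_5={p,q}: ((r | s) & (p & s))=False (r | s)=False r=False s=False (p & s)=False p=True
s_6={p,r,s}: ((r | s) & (p & s))=True (r | s)=True r=True s=True (p & s)=True p=True
Evaluating at position 2: result = False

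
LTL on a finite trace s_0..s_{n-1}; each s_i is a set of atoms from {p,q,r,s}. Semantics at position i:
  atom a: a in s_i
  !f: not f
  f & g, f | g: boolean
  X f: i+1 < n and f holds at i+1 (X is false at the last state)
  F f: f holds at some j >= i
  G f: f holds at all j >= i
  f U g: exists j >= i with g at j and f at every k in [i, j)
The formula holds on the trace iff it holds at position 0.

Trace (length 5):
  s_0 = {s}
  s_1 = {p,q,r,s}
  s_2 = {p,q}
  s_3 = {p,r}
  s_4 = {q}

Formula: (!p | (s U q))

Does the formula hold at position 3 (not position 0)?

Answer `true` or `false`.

s_0={s}: (!p | (s U q))=True !p=True p=False (s U q)=True s=True q=False
s_1={p,q,r,s}: (!p | (s U q))=True !p=False p=True (s U q)=True s=True q=True
s_2={p,q}: (!p | (s U q))=True !p=False p=True (s U q)=True s=False q=True
s_3={p,r}: (!p | (s U q))=False !p=False p=True (s U q)=False s=False q=False
s_4={q}: (!p | (s U q))=True !p=True p=False (s U q)=True s=False q=True
Evaluating at position 3: result = False

Answer: false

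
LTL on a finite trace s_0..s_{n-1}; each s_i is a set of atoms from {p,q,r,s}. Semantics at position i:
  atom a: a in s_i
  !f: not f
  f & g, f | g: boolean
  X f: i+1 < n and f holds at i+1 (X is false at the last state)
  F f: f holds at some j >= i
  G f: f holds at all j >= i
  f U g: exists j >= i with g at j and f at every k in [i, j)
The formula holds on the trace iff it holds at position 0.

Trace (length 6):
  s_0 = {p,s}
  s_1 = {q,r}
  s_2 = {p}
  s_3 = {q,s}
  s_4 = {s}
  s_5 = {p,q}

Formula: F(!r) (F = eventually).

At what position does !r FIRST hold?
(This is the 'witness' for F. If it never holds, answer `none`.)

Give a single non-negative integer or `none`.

s_0={p,s}: !r=True r=False
s_1={q,r}: !r=False r=True
s_2={p}: !r=True r=False
s_3={q,s}: !r=True r=False
s_4={s}: !r=True r=False
s_5={p,q}: !r=True r=False
F(!r) holds; first witness at position 0.

Answer: 0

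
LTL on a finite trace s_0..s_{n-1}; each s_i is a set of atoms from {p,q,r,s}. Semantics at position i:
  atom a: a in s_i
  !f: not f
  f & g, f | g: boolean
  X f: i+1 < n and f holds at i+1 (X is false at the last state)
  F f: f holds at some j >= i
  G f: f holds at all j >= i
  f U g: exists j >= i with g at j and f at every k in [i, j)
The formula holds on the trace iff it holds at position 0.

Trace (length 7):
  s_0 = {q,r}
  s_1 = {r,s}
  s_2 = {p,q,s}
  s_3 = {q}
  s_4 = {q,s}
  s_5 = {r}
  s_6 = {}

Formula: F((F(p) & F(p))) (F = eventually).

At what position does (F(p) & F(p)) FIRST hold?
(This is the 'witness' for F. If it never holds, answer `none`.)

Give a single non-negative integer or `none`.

Answer: 0

Derivation:
s_0={q,r}: (F(p) & F(p))=True F(p)=True p=False
s_1={r,s}: (F(p) & F(p))=True F(p)=True p=False
s_2={p,q,s}: (F(p) & F(p))=True F(p)=True p=True
s_3={q}: (F(p) & F(p))=False F(p)=False p=False
s_4={q,s}: (F(p) & F(p))=False F(p)=False p=False
s_5={r}: (F(p) & F(p))=False F(p)=False p=False
s_6={}: (F(p) & F(p))=False F(p)=False p=False
F((F(p) & F(p))) holds; first witness at position 0.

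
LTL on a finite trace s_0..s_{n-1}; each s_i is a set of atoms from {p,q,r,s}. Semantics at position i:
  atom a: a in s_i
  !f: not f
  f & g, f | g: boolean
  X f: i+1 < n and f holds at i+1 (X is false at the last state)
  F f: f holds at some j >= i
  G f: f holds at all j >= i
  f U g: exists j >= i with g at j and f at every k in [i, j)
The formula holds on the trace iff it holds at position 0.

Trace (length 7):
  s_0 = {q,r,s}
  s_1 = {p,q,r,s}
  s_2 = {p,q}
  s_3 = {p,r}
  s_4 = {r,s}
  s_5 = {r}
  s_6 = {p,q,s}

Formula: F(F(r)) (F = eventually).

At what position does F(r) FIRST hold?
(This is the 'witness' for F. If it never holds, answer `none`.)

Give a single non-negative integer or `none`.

s_0={q,r,s}: F(r)=True r=True
s_1={p,q,r,s}: F(r)=True r=True
s_2={p,q}: F(r)=True r=False
s_3={p,r}: F(r)=True r=True
s_4={r,s}: F(r)=True r=True
s_5={r}: F(r)=True r=True
s_6={p,q,s}: F(r)=False r=False
F(F(r)) holds; first witness at position 0.

Answer: 0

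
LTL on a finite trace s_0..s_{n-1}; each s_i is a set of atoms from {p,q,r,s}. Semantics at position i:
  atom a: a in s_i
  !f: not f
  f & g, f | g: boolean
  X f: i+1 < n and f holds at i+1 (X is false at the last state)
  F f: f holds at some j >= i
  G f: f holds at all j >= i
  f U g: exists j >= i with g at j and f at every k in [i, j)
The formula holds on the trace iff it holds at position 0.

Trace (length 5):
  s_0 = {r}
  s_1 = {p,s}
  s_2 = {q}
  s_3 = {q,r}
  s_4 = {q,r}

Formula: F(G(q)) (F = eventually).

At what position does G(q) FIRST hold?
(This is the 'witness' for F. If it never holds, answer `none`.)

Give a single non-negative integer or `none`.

Answer: 2

Derivation:
s_0={r}: G(q)=False q=False
s_1={p,s}: G(q)=False q=False
s_2={q}: G(q)=True q=True
s_3={q,r}: G(q)=True q=True
s_4={q,r}: G(q)=True q=True
F(G(q)) holds; first witness at position 2.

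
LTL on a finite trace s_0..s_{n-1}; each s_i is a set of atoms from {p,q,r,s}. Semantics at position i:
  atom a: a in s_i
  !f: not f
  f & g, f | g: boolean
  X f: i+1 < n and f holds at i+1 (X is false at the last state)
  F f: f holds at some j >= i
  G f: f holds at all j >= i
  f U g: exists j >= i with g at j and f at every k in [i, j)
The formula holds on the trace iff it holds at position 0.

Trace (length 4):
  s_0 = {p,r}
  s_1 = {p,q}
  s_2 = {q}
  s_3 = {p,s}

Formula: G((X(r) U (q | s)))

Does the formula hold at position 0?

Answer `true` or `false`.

Answer: false

Derivation:
s_0={p,r}: G((X(r) U (q | s)))=False (X(r) U (q | s))=False X(r)=False r=True (q | s)=False q=False s=False
s_1={p,q}: G((X(r) U (q | s)))=True (X(r) U (q | s))=True X(r)=False r=False (q | s)=True q=True s=False
s_2={q}: G((X(r) U (q | s)))=True (X(r) U (q | s))=True X(r)=False r=False (q | s)=True q=True s=False
s_3={p,s}: G((X(r) U (q | s)))=True (X(r) U (q | s))=True X(r)=False r=False (q | s)=True q=False s=True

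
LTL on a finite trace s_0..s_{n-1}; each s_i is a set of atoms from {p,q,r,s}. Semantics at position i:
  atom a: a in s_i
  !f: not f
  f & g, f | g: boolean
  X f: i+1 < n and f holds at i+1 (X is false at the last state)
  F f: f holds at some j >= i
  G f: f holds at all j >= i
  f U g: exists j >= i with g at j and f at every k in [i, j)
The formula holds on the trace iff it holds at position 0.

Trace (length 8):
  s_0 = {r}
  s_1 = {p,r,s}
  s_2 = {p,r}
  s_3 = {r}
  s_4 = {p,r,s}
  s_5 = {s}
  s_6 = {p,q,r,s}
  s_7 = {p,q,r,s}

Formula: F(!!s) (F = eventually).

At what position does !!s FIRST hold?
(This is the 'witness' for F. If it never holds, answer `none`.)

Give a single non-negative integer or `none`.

Answer: 1

Derivation:
s_0={r}: !!s=False !s=True s=False
s_1={p,r,s}: !!s=True !s=False s=True
s_2={p,r}: !!s=False !s=True s=False
s_3={r}: !!s=False !s=True s=False
s_4={p,r,s}: !!s=True !s=False s=True
s_5={s}: !!s=True !s=False s=True
s_6={p,q,r,s}: !!s=True !s=False s=True
s_7={p,q,r,s}: !!s=True !s=False s=True
F(!!s) holds; first witness at position 1.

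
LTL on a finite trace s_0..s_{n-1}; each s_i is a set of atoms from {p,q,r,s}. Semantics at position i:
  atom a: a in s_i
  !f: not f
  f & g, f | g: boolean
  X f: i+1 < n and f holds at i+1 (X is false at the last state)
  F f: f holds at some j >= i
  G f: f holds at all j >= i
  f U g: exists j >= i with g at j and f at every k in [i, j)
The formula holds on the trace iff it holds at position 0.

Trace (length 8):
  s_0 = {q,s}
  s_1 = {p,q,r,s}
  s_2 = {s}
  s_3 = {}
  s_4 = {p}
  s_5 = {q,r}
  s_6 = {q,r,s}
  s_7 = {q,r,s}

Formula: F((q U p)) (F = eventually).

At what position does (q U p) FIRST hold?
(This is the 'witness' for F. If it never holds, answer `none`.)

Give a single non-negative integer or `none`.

Answer: 0

Derivation:
s_0={q,s}: (q U p)=True q=True p=False
s_1={p,q,r,s}: (q U p)=True q=True p=True
s_2={s}: (q U p)=False q=False p=False
s_3={}: (q U p)=False q=False p=False
s_4={p}: (q U p)=True q=False p=True
s_5={q,r}: (q U p)=False q=True p=False
s_6={q,r,s}: (q U p)=False q=True p=False
s_7={q,r,s}: (q U p)=False q=True p=False
F((q U p)) holds; first witness at position 0.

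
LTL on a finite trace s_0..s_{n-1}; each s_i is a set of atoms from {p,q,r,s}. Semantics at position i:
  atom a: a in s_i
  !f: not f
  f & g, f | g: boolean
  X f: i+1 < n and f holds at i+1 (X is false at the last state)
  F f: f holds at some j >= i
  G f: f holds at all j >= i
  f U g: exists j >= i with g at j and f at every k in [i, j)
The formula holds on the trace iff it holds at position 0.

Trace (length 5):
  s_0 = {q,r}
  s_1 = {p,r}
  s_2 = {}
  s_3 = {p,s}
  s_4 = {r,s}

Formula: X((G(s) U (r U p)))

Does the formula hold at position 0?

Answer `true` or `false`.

Answer: true

Derivation:
s_0={q,r}: X((G(s) U (r U p)))=True (G(s) U (r U p))=True G(s)=False s=False (r U p)=True r=True p=False
s_1={p,r}: X((G(s) U (r U p)))=False (G(s) U (r U p))=True G(s)=False s=False (r U p)=True r=True p=True
s_2={}: X((G(s) U (r U p)))=True (G(s) U (r U p))=False G(s)=False s=False (r U p)=False r=False p=False
s_3={p,s}: X((G(s) U (r U p)))=False (G(s) U (r U p))=True G(s)=True s=True (r U p)=True r=False p=True
s_4={r,s}: X((G(s) U (r U p)))=False (G(s) U (r U p))=False G(s)=True s=True (r U p)=False r=True p=False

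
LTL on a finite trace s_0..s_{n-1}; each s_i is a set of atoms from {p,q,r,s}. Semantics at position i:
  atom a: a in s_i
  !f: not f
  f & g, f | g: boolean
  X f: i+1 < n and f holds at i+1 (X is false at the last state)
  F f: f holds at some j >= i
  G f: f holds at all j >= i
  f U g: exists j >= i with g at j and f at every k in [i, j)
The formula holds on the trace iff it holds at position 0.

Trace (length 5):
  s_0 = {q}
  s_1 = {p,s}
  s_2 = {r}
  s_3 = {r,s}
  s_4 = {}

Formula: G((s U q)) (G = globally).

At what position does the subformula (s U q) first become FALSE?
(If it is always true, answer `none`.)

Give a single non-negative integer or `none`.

Answer: 1

Derivation:
s_0={q}: (s U q)=True s=False q=True
s_1={p,s}: (s U q)=False s=True q=False
s_2={r}: (s U q)=False s=False q=False
s_3={r,s}: (s U q)=False s=True q=False
s_4={}: (s U q)=False s=False q=False
G((s U q)) holds globally = False
First violation at position 1.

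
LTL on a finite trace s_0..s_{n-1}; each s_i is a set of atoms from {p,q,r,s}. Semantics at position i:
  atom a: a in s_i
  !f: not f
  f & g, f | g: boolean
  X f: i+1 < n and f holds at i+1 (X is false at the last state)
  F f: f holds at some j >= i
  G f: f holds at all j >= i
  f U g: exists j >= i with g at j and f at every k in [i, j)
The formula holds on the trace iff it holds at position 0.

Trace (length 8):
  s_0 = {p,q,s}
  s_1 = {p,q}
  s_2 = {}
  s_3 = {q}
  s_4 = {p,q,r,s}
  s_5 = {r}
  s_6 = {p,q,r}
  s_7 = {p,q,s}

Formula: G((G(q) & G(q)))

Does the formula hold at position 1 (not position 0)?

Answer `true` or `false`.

s_0={p,q,s}: G((G(q) & G(q)))=False (G(q) & G(q))=False G(q)=False q=True
s_1={p,q}: G((G(q) & G(q)))=False (G(q) & G(q))=False G(q)=False q=True
s_2={}: G((G(q) & G(q)))=False (G(q) & G(q))=False G(q)=False q=False
s_3={q}: G((G(q) & G(q)))=False (G(q) & G(q))=False G(q)=False q=True
s_4={p,q,r,s}: G((G(q) & G(q)))=False (G(q) & G(q))=False G(q)=False q=True
s_5={r}: G((G(q) & G(q)))=False (G(q) & G(q))=False G(q)=False q=False
s_6={p,q,r}: G((G(q) & G(q)))=True (G(q) & G(q))=True G(q)=True q=True
s_7={p,q,s}: G((G(q) & G(q)))=True (G(q) & G(q))=True G(q)=True q=True
Evaluating at position 1: result = False

Answer: false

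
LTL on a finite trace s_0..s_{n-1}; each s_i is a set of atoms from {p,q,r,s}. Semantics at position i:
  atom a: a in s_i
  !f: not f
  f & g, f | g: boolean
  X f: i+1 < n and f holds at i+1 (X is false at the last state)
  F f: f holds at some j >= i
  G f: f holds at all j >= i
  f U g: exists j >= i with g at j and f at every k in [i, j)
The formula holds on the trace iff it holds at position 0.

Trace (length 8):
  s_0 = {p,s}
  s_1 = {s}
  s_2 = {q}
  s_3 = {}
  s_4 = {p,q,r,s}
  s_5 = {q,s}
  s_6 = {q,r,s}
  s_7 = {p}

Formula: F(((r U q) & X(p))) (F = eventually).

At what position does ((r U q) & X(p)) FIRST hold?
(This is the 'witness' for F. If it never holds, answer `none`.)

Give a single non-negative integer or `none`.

s_0={p,s}: ((r U q) & X(p))=False (r U q)=False r=False q=False X(p)=False p=True
s_1={s}: ((r U q) & X(p))=False (r U q)=False r=False q=False X(p)=False p=False
s_2={q}: ((r U q) & X(p))=False (r U q)=True r=False q=True X(p)=False p=False
s_3={}: ((r U q) & X(p))=False (r U q)=False r=False q=False X(p)=True p=False
s_4={p,q,r,s}: ((r U q) & X(p))=False (r U q)=True r=True q=True X(p)=False p=True
s_5={q,s}: ((r U q) & X(p))=False (r U q)=True r=False q=True X(p)=False p=False
s_6={q,r,s}: ((r U q) & X(p))=True (r U q)=True r=True q=True X(p)=True p=False
s_7={p}: ((r U q) & X(p))=False (r U q)=False r=False q=False X(p)=False p=True
F(((r U q) & X(p))) holds; first witness at position 6.

Answer: 6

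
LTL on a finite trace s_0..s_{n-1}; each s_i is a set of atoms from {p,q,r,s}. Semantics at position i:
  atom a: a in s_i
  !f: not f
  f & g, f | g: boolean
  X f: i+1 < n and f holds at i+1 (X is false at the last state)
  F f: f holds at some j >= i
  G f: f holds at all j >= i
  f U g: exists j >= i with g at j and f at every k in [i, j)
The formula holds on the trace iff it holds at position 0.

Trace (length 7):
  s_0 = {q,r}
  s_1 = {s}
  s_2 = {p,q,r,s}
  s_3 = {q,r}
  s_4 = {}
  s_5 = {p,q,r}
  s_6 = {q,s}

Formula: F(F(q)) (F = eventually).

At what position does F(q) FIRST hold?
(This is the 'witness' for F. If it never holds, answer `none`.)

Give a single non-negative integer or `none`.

Answer: 0

Derivation:
s_0={q,r}: F(q)=True q=True
s_1={s}: F(q)=True q=False
s_2={p,q,r,s}: F(q)=True q=True
s_3={q,r}: F(q)=True q=True
s_4={}: F(q)=True q=False
s_5={p,q,r}: F(q)=True q=True
s_6={q,s}: F(q)=True q=True
F(F(q)) holds; first witness at position 0.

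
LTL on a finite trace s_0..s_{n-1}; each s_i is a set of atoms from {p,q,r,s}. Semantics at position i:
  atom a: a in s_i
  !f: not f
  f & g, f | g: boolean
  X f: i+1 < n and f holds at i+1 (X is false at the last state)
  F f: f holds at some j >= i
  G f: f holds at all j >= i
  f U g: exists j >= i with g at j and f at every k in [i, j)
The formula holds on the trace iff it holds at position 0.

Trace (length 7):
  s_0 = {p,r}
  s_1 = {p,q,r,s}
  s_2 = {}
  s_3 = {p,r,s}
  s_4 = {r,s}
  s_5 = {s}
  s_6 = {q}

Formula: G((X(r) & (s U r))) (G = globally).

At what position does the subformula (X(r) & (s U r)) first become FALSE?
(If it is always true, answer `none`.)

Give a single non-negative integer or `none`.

s_0={p,r}: (X(r) & (s U r))=True X(r)=True r=True (s U r)=True s=False
s_1={p,q,r,s}: (X(r) & (s U r))=False X(r)=False r=True (s U r)=True s=True
s_2={}: (X(r) & (s U r))=False X(r)=True r=False (s U r)=False s=False
s_3={p,r,s}: (X(r) & (s U r))=True X(r)=True r=True (s U r)=True s=True
s_4={r,s}: (X(r) & (s U r))=False X(r)=False r=True (s U r)=True s=True
s_5={s}: (X(r) & (s U r))=False X(r)=False r=False (s U r)=False s=True
s_6={q}: (X(r) & (s U r))=False X(r)=False r=False (s U r)=False s=False
G((X(r) & (s U r))) holds globally = False
First violation at position 1.

Answer: 1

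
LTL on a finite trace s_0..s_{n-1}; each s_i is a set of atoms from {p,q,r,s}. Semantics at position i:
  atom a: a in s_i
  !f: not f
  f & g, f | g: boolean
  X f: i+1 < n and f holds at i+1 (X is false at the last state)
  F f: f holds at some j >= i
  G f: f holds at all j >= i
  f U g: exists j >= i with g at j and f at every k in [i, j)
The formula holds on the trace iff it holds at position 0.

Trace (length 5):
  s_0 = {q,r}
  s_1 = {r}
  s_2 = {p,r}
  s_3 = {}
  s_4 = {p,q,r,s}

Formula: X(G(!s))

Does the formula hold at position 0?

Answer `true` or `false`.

s_0={q,r}: X(G(!s))=False G(!s)=False !s=True s=False
s_1={r}: X(G(!s))=False G(!s)=False !s=True s=False
s_2={p,r}: X(G(!s))=False G(!s)=False !s=True s=False
s_3={}: X(G(!s))=False G(!s)=False !s=True s=False
s_4={p,q,r,s}: X(G(!s))=False G(!s)=False !s=False s=True

Answer: false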